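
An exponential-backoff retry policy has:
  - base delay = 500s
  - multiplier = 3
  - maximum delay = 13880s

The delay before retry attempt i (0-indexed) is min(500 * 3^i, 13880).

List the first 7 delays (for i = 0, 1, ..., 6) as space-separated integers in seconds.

Answer: 500 1500 4500 13500 13880 13880 13880

Derivation:
Computing each delay:
  i=0: min(500*3^0, 13880) = 500
  i=1: min(500*3^1, 13880) = 1500
  i=2: min(500*3^2, 13880) = 4500
  i=3: min(500*3^3, 13880) = 13500
  i=4: min(500*3^4, 13880) = 13880
  i=5: min(500*3^5, 13880) = 13880
  i=6: min(500*3^6, 13880) = 13880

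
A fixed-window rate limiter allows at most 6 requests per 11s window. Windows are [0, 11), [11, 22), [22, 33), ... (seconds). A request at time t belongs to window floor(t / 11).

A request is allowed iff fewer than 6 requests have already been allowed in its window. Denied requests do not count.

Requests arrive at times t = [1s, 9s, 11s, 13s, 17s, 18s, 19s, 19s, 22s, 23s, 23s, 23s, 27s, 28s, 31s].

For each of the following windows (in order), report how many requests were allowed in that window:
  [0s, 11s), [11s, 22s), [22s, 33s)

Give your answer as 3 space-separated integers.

Processing requests:
  req#1 t=1s (window 0): ALLOW
  req#2 t=9s (window 0): ALLOW
  req#3 t=11s (window 1): ALLOW
  req#4 t=13s (window 1): ALLOW
  req#5 t=17s (window 1): ALLOW
  req#6 t=18s (window 1): ALLOW
  req#7 t=19s (window 1): ALLOW
  req#8 t=19s (window 1): ALLOW
  req#9 t=22s (window 2): ALLOW
  req#10 t=23s (window 2): ALLOW
  req#11 t=23s (window 2): ALLOW
  req#12 t=23s (window 2): ALLOW
  req#13 t=27s (window 2): ALLOW
  req#14 t=28s (window 2): ALLOW
  req#15 t=31s (window 2): DENY

Allowed counts by window: 2 6 6

Answer: 2 6 6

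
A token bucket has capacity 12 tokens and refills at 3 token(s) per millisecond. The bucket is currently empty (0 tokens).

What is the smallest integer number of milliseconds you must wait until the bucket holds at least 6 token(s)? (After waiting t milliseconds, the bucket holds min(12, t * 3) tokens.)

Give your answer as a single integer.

Answer: 2

Derivation:
Need t * 3 >= 6, so t >= 6/3.
Smallest integer t = ceil(6/3) = 2.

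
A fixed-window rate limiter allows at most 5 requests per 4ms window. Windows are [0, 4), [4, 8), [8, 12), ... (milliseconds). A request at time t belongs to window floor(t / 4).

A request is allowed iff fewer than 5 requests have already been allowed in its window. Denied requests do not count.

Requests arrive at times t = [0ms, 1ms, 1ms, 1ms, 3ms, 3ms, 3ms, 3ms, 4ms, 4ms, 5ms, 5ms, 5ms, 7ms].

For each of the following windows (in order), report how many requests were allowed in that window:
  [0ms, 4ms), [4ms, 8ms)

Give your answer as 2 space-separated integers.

Answer: 5 5

Derivation:
Processing requests:
  req#1 t=0ms (window 0): ALLOW
  req#2 t=1ms (window 0): ALLOW
  req#3 t=1ms (window 0): ALLOW
  req#4 t=1ms (window 0): ALLOW
  req#5 t=3ms (window 0): ALLOW
  req#6 t=3ms (window 0): DENY
  req#7 t=3ms (window 0): DENY
  req#8 t=3ms (window 0): DENY
  req#9 t=4ms (window 1): ALLOW
  req#10 t=4ms (window 1): ALLOW
  req#11 t=5ms (window 1): ALLOW
  req#12 t=5ms (window 1): ALLOW
  req#13 t=5ms (window 1): ALLOW
  req#14 t=7ms (window 1): DENY

Allowed counts by window: 5 5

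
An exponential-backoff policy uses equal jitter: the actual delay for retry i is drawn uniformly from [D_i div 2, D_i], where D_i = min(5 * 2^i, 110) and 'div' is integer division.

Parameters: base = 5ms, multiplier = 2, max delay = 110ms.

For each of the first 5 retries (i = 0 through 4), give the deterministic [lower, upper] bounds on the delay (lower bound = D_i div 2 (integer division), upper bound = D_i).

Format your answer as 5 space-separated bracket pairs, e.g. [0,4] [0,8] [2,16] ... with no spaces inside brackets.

Answer: [2,5] [5,10] [10,20] [20,40] [40,80]

Derivation:
Computing bounds per retry:
  i=0: D_i=min(5*2^0,110)=5, bounds=[2,5]
  i=1: D_i=min(5*2^1,110)=10, bounds=[5,10]
  i=2: D_i=min(5*2^2,110)=20, bounds=[10,20]
  i=3: D_i=min(5*2^3,110)=40, bounds=[20,40]
  i=4: D_i=min(5*2^4,110)=80, bounds=[40,80]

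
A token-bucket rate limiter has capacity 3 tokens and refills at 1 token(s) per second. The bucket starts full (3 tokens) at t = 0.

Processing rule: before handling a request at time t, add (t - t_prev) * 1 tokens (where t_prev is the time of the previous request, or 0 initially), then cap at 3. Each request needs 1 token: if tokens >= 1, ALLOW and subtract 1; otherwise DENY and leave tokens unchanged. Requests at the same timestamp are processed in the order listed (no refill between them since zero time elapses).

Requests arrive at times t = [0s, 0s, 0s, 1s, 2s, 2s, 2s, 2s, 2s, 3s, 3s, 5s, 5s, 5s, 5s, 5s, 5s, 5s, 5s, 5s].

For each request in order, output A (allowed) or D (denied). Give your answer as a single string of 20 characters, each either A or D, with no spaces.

Answer: AAAAADDDDADAADDDDDDD

Derivation:
Simulating step by step:
  req#1 t=0s: ALLOW
  req#2 t=0s: ALLOW
  req#3 t=0s: ALLOW
  req#4 t=1s: ALLOW
  req#5 t=2s: ALLOW
  req#6 t=2s: DENY
  req#7 t=2s: DENY
  req#8 t=2s: DENY
  req#9 t=2s: DENY
  req#10 t=3s: ALLOW
  req#11 t=3s: DENY
  req#12 t=5s: ALLOW
  req#13 t=5s: ALLOW
  req#14 t=5s: DENY
  req#15 t=5s: DENY
  req#16 t=5s: DENY
  req#17 t=5s: DENY
  req#18 t=5s: DENY
  req#19 t=5s: DENY
  req#20 t=5s: DENY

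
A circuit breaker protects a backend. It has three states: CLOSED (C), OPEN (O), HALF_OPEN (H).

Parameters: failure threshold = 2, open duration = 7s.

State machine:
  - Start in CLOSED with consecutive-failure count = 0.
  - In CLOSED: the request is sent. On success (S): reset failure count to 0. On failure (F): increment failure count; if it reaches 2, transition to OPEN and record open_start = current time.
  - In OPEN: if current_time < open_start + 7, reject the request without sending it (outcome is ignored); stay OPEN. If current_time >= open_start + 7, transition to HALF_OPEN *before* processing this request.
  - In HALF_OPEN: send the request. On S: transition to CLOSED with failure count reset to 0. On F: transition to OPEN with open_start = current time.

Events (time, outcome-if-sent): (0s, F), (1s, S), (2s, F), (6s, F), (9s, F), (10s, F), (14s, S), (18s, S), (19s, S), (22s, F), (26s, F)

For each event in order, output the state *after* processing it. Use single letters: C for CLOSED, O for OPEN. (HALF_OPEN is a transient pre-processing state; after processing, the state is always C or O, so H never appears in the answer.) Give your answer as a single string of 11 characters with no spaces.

State after each event:
  event#1 t=0s outcome=F: state=CLOSED
  event#2 t=1s outcome=S: state=CLOSED
  event#3 t=2s outcome=F: state=CLOSED
  event#4 t=6s outcome=F: state=OPEN
  event#5 t=9s outcome=F: state=OPEN
  event#6 t=10s outcome=F: state=OPEN
  event#7 t=14s outcome=S: state=CLOSED
  event#8 t=18s outcome=S: state=CLOSED
  event#9 t=19s outcome=S: state=CLOSED
  event#10 t=22s outcome=F: state=CLOSED
  event#11 t=26s outcome=F: state=OPEN

Answer: CCCOOOCCCCO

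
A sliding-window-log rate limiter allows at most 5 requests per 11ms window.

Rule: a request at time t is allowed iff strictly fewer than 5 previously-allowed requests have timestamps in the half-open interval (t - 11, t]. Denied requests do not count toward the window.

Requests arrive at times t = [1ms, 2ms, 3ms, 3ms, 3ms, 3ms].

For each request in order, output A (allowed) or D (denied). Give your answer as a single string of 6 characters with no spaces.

Tracking allowed requests in the window:
  req#1 t=1ms: ALLOW
  req#2 t=2ms: ALLOW
  req#3 t=3ms: ALLOW
  req#4 t=3ms: ALLOW
  req#5 t=3ms: ALLOW
  req#6 t=3ms: DENY

Answer: AAAAAD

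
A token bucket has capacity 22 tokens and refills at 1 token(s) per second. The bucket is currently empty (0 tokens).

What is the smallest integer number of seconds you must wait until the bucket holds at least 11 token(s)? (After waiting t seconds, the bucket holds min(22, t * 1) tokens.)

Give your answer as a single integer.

Answer: 11

Derivation:
Need t * 1 >= 11, so t >= 11/1.
Smallest integer t = ceil(11/1) = 11.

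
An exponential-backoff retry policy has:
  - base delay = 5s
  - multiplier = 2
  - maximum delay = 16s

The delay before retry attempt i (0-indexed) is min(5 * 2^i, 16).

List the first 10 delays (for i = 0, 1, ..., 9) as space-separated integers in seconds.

Computing each delay:
  i=0: min(5*2^0, 16) = 5
  i=1: min(5*2^1, 16) = 10
  i=2: min(5*2^2, 16) = 16
  i=3: min(5*2^3, 16) = 16
  i=4: min(5*2^4, 16) = 16
  i=5: min(5*2^5, 16) = 16
  i=6: min(5*2^6, 16) = 16
  i=7: min(5*2^7, 16) = 16
  i=8: min(5*2^8, 16) = 16
  i=9: min(5*2^9, 16) = 16

Answer: 5 10 16 16 16 16 16 16 16 16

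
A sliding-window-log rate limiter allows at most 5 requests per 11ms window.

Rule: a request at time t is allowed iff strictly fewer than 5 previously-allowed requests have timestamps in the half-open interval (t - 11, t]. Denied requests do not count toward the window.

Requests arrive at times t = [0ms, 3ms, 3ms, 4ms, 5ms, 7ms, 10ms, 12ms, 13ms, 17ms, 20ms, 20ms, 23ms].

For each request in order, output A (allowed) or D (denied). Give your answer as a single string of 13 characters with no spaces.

Answer: AAAAADDADAAAA

Derivation:
Tracking allowed requests in the window:
  req#1 t=0ms: ALLOW
  req#2 t=3ms: ALLOW
  req#3 t=3ms: ALLOW
  req#4 t=4ms: ALLOW
  req#5 t=5ms: ALLOW
  req#6 t=7ms: DENY
  req#7 t=10ms: DENY
  req#8 t=12ms: ALLOW
  req#9 t=13ms: DENY
  req#10 t=17ms: ALLOW
  req#11 t=20ms: ALLOW
  req#12 t=20ms: ALLOW
  req#13 t=23ms: ALLOW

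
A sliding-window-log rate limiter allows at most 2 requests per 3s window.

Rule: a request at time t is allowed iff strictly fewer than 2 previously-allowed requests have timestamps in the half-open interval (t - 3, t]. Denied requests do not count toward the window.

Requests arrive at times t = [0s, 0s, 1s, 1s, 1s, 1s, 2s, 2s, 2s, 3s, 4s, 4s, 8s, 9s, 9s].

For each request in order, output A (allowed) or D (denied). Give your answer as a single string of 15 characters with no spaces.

Answer: AADDDDDDDAADAAD

Derivation:
Tracking allowed requests in the window:
  req#1 t=0s: ALLOW
  req#2 t=0s: ALLOW
  req#3 t=1s: DENY
  req#4 t=1s: DENY
  req#5 t=1s: DENY
  req#6 t=1s: DENY
  req#7 t=2s: DENY
  req#8 t=2s: DENY
  req#9 t=2s: DENY
  req#10 t=3s: ALLOW
  req#11 t=4s: ALLOW
  req#12 t=4s: DENY
  req#13 t=8s: ALLOW
  req#14 t=9s: ALLOW
  req#15 t=9s: DENY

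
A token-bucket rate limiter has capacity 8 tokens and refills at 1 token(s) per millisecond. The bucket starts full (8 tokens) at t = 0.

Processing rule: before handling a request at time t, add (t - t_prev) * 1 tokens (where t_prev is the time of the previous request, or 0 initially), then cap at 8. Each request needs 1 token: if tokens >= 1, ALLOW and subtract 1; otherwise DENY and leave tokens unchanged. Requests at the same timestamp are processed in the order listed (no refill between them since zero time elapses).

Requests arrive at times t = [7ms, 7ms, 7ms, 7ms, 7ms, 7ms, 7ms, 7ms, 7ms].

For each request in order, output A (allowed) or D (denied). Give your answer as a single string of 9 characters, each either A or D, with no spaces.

Answer: AAAAAAAAD

Derivation:
Simulating step by step:
  req#1 t=7ms: ALLOW
  req#2 t=7ms: ALLOW
  req#3 t=7ms: ALLOW
  req#4 t=7ms: ALLOW
  req#5 t=7ms: ALLOW
  req#6 t=7ms: ALLOW
  req#7 t=7ms: ALLOW
  req#8 t=7ms: ALLOW
  req#9 t=7ms: DENY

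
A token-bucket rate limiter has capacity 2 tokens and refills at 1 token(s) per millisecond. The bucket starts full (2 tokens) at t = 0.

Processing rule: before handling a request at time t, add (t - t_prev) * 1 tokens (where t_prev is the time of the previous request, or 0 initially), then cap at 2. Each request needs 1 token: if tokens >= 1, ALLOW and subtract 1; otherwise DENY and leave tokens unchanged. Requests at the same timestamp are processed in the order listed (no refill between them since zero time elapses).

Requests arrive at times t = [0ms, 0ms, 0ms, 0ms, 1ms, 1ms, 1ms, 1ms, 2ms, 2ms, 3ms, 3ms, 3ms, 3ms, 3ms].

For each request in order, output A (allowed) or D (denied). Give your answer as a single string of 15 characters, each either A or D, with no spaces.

Simulating step by step:
  req#1 t=0ms: ALLOW
  req#2 t=0ms: ALLOW
  req#3 t=0ms: DENY
  req#4 t=0ms: DENY
  req#5 t=1ms: ALLOW
  req#6 t=1ms: DENY
  req#7 t=1ms: DENY
  req#8 t=1ms: DENY
  req#9 t=2ms: ALLOW
  req#10 t=2ms: DENY
  req#11 t=3ms: ALLOW
  req#12 t=3ms: DENY
  req#13 t=3ms: DENY
  req#14 t=3ms: DENY
  req#15 t=3ms: DENY

Answer: AADDADDDADADDDD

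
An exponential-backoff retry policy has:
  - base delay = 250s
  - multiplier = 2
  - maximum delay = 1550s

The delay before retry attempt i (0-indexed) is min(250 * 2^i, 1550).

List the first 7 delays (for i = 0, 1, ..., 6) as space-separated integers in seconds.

Computing each delay:
  i=0: min(250*2^0, 1550) = 250
  i=1: min(250*2^1, 1550) = 500
  i=2: min(250*2^2, 1550) = 1000
  i=3: min(250*2^3, 1550) = 1550
  i=4: min(250*2^4, 1550) = 1550
  i=5: min(250*2^5, 1550) = 1550
  i=6: min(250*2^6, 1550) = 1550

Answer: 250 500 1000 1550 1550 1550 1550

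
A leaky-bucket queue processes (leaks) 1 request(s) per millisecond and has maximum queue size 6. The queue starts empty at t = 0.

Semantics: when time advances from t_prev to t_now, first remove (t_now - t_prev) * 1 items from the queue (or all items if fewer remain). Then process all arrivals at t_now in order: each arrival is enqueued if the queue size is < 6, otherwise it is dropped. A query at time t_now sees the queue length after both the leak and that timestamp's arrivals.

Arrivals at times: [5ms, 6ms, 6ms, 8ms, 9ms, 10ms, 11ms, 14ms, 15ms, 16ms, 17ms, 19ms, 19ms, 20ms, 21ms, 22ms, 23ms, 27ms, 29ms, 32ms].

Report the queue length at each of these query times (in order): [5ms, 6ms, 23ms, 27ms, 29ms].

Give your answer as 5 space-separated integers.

Answer: 1 2 2 1 1

Derivation:
Queue lengths at query times:
  query t=5ms: backlog = 1
  query t=6ms: backlog = 2
  query t=23ms: backlog = 2
  query t=27ms: backlog = 1
  query t=29ms: backlog = 1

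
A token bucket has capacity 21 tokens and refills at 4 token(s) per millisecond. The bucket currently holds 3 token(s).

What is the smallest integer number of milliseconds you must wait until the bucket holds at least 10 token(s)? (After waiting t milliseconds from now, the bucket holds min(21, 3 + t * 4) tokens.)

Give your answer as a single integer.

Answer: 2

Derivation:
Need 3 + t * 4 >= 10, so t >= 7/4.
Smallest integer t = ceil(7/4) = 2.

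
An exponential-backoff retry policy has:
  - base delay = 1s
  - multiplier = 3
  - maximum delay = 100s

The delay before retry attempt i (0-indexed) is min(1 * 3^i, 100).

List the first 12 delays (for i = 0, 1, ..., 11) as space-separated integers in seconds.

Computing each delay:
  i=0: min(1*3^0, 100) = 1
  i=1: min(1*3^1, 100) = 3
  i=2: min(1*3^2, 100) = 9
  i=3: min(1*3^3, 100) = 27
  i=4: min(1*3^4, 100) = 81
  i=5: min(1*3^5, 100) = 100
  i=6: min(1*3^6, 100) = 100
  i=7: min(1*3^7, 100) = 100
  i=8: min(1*3^8, 100) = 100
  i=9: min(1*3^9, 100) = 100
  i=10: min(1*3^10, 100) = 100
  i=11: min(1*3^11, 100) = 100

Answer: 1 3 9 27 81 100 100 100 100 100 100 100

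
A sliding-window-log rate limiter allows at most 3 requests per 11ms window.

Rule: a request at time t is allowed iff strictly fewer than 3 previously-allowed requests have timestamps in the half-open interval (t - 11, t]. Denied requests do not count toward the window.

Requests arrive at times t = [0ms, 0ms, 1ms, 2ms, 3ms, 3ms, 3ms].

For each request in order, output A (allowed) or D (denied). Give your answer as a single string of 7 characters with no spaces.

Tracking allowed requests in the window:
  req#1 t=0ms: ALLOW
  req#2 t=0ms: ALLOW
  req#3 t=1ms: ALLOW
  req#4 t=2ms: DENY
  req#5 t=3ms: DENY
  req#6 t=3ms: DENY
  req#7 t=3ms: DENY

Answer: AAADDDD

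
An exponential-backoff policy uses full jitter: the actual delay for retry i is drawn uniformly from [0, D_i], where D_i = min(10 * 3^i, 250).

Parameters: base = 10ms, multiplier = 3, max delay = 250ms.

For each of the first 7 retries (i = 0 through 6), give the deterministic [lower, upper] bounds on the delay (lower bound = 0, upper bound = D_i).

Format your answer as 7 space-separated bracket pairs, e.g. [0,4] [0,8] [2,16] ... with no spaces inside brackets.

Computing bounds per retry:
  i=0: D_i=min(10*3^0,250)=10, bounds=[0,10]
  i=1: D_i=min(10*3^1,250)=30, bounds=[0,30]
  i=2: D_i=min(10*3^2,250)=90, bounds=[0,90]
  i=3: D_i=min(10*3^3,250)=250, bounds=[0,250]
  i=4: D_i=min(10*3^4,250)=250, bounds=[0,250]
  i=5: D_i=min(10*3^5,250)=250, bounds=[0,250]
  i=6: D_i=min(10*3^6,250)=250, bounds=[0,250]

Answer: [0,10] [0,30] [0,90] [0,250] [0,250] [0,250] [0,250]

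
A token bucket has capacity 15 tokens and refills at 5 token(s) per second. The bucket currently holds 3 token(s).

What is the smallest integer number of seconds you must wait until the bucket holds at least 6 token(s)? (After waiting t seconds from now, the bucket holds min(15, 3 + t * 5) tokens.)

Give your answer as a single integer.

Answer: 1

Derivation:
Need 3 + t * 5 >= 6, so t >= 3/5.
Smallest integer t = ceil(3/5) = 1.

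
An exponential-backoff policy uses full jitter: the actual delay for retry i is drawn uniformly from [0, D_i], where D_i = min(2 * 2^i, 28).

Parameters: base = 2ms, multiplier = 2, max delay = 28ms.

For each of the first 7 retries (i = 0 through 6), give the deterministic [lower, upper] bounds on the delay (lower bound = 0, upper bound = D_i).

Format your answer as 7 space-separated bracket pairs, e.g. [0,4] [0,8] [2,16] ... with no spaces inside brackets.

Answer: [0,2] [0,4] [0,8] [0,16] [0,28] [0,28] [0,28]

Derivation:
Computing bounds per retry:
  i=0: D_i=min(2*2^0,28)=2, bounds=[0,2]
  i=1: D_i=min(2*2^1,28)=4, bounds=[0,4]
  i=2: D_i=min(2*2^2,28)=8, bounds=[0,8]
  i=3: D_i=min(2*2^3,28)=16, bounds=[0,16]
  i=4: D_i=min(2*2^4,28)=28, bounds=[0,28]
  i=5: D_i=min(2*2^5,28)=28, bounds=[0,28]
  i=6: D_i=min(2*2^6,28)=28, bounds=[0,28]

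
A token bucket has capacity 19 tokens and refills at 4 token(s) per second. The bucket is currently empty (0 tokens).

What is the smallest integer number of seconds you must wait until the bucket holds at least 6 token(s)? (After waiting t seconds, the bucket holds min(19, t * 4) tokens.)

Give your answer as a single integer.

Answer: 2

Derivation:
Need t * 4 >= 6, so t >= 6/4.
Smallest integer t = ceil(6/4) = 2.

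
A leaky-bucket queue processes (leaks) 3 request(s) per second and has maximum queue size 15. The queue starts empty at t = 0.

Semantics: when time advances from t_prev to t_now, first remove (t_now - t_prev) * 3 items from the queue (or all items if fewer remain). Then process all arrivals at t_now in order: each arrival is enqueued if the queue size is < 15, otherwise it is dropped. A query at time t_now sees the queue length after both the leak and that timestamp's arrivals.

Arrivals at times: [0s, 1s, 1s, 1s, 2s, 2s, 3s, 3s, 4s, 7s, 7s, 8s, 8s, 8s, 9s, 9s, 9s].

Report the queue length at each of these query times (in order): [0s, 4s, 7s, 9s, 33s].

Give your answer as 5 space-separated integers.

Queue lengths at query times:
  query t=0s: backlog = 1
  query t=4s: backlog = 1
  query t=7s: backlog = 2
  query t=9s: backlog = 3
  query t=33s: backlog = 0

Answer: 1 1 2 3 0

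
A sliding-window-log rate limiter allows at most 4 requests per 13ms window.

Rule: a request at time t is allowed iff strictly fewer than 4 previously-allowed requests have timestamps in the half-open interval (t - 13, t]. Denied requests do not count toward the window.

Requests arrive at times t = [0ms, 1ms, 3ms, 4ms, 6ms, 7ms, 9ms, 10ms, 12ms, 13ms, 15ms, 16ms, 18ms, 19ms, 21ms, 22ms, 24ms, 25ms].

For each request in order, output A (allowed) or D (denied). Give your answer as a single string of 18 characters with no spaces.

Tracking allowed requests in the window:
  req#1 t=0ms: ALLOW
  req#2 t=1ms: ALLOW
  req#3 t=3ms: ALLOW
  req#4 t=4ms: ALLOW
  req#5 t=6ms: DENY
  req#6 t=7ms: DENY
  req#7 t=9ms: DENY
  req#8 t=10ms: DENY
  req#9 t=12ms: DENY
  req#10 t=13ms: ALLOW
  req#11 t=15ms: ALLOW
  req#12 t=16ms: ALLOW
  req#13 t=18ms: ALLOW
  req#14 t=19ms: DENY
  req#15 t=21ms: DENY
  req#16 t=22ms: DENY
  req#17 t=24ms: DENY
  req#18 t=25ms: DENY

Answer: AAAADDDDDAAAADDDDD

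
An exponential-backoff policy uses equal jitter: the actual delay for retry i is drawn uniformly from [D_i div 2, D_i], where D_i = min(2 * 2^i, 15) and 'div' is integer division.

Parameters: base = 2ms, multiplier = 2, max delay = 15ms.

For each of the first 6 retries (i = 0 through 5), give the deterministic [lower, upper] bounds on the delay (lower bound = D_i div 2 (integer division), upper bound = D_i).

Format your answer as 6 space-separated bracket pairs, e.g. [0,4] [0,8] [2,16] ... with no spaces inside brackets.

Answer: [1,2] [2,4] [4,8] [7,15] [7,15] [7,15]

Derivation:
Computing bounds per retry:
  i=0: D_i=min(2*2^0,15)=2, bounds=[1,2]
  i=1: D_i=min(2*2^1,15)=4, bounds=[2,4]
  i=2: D_i=min(2*2^2,15)=8, bounds=[4,8]
  i=3: D_i=min(2*2^3,15)=15, bounds=[7,15]
  i=4: D_i=min(2*2^4,15)=15, bounds=[7,15]
  i=5: D_i=min(2*2^5,15)=15, bounds=[7,15]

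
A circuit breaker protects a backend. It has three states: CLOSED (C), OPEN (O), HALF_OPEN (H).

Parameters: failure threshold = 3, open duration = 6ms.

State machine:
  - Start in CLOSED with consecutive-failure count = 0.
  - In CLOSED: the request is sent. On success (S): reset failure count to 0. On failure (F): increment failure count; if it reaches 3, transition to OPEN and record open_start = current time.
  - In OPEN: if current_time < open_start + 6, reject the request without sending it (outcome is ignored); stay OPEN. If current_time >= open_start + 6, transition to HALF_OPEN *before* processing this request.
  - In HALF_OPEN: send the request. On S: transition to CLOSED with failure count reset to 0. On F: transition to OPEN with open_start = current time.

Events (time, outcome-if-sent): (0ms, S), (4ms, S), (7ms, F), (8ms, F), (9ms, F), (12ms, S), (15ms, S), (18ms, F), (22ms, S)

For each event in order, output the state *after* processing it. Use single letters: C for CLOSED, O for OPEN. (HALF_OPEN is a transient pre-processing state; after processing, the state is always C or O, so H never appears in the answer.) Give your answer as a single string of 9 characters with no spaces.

State after each event:
  event#1 t=0ms outcome=S: state=CLOSED
  event#2 t=4ms outcome=S: state=CLOSED
  event#3 t=7ms outcome=F: state=CLOSED
  event#4 t=8ms outcome=F: state=CLOSED
  event#5 t=9ms outcome=F: state=OPEN
  event#6 t=12ms outcome=S: state=OPEN
  event#7 t=15ms outcome=S: state=CLOSED
  event#8 t=18ms outcome=F: state=CLOSED
  event#9 t=22ms outcome=S: state=CLOSED

Answer: CCCCOOCCC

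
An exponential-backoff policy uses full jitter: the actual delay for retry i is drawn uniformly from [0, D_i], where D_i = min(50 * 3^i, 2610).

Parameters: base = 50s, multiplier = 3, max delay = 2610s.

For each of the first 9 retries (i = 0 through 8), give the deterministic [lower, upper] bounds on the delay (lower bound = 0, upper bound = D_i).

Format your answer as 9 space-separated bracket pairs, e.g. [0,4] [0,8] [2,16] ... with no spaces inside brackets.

Computing bounds per retry:
  i=0: D_i=min(50*3^0,2610)=50, bounds=[0,50]
  i=1: D_i=min(50*3^1,2610)=150, bounds=[0,150]
  i=2: D_i=min(50*3^2,2610)=450, bounds=[0,450]
  i=3: D_i=min(50*3^3,2610)=1350, bounds=[0,1350]
  i=4: D_i=min(50*3^4,2610)=2610, bounds=[0,2610]
  i=5: D_i=min(50*3^5,2610)=2610, bounds=[0,2610]
  i=6: D_i=min(50*3^6,2610)=2610, bounds=[0,2610]
  i=7: D_i=min(50*3^7,2610)=2610, bounds=[0,2610]
  i=8: D_i=min(50*3^8,2610)=2610, bounds=[0,2610]

Answer: [0,50] [0,150] [0,450] [0,1350] [0,2610] [0,2610] [0,2610] [0,2610] [0,2610]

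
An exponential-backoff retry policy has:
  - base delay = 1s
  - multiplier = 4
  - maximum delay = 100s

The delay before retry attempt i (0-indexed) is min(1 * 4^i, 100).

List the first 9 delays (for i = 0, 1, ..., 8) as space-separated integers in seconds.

Answer: 1 4 16 64 100 100 100 100 100

Derivation:
Computing each delay:
  i=0: min(1*4^0, 100) = 1
  i=1: min(1*4^1, 100) = 4
  i=2: min(1*4^2, 100) = 16
  i=3: min(1*4^3, 100) = 64
  i=4: min(1*4^4, 100) = 100
  i=5: min(1*4^5, 100) = 100
  i=6: min(1*4^6, 100) = 100
  i=7: min(1*4^7, 100) = 100
  i=8: min(1*4^8, 100) = 100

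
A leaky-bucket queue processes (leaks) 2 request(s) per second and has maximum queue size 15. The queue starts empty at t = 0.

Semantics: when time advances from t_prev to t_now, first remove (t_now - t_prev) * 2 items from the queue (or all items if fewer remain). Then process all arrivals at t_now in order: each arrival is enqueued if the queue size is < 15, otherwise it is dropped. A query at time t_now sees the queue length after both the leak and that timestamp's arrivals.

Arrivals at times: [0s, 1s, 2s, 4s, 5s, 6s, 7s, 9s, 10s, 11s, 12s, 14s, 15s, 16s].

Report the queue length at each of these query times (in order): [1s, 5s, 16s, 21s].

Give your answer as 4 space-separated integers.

Queue lengths at query times:
  query t=1s: backlog = 1
  query t=5s: backlog = 1
  query t=16s: backlog = 1
  query t=21s: backlog = 0

Answer: 1 1 1 0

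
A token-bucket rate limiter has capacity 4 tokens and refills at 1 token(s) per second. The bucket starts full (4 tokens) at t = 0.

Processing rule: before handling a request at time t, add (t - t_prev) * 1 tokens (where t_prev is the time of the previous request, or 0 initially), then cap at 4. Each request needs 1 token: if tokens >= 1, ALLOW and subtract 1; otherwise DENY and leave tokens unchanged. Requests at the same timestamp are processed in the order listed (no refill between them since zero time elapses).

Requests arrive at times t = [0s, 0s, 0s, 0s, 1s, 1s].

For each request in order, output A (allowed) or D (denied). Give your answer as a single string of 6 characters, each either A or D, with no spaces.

Simulating step by step:
  req#1 t=0s: ALLOW
  req#2 t=0s: ALLOW
  req#3 t=0s: ALLOW
  req#4 t=0s: ALLOW
  req#5 t=1s: ALLOW
  req#6 t=1s: DENY

Answer: AAAAAD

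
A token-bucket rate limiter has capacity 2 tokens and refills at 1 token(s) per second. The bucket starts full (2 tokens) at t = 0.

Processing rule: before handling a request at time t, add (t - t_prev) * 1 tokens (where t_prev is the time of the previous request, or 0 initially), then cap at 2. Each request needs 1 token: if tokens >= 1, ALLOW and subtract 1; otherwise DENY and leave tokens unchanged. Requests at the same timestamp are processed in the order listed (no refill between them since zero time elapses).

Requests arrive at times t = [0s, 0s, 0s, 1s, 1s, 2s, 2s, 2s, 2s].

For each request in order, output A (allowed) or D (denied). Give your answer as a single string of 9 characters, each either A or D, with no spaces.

Answer: AADADADDD

Derivation:
Simulating step by step:
  req#1 t=0s: ALLOW
  req#2 t=0s: ALLOW
  req#3 t=0s: DENY
  req#4 t=1s: ALLOW
  req#5 t=1s: DENY
  req#6 t=2s: ALLOW
  req#7 t=2s: DENY
  req#8 t=2s: DENY
  req#9 t=2s: DENY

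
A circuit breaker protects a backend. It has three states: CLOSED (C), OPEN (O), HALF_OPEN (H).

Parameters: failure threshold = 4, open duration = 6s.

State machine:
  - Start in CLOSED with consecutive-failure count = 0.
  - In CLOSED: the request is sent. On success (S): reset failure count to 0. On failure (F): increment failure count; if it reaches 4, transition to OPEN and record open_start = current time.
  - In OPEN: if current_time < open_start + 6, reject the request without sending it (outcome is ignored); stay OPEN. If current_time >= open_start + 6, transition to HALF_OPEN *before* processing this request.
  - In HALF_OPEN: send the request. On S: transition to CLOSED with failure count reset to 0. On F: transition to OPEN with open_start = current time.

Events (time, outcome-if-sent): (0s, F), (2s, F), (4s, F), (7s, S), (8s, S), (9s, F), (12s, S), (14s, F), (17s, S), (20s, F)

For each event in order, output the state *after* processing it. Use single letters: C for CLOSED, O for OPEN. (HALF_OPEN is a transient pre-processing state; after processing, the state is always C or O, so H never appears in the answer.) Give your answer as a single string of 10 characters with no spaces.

Answer: CCCCCCCCCC

Derivation:
State after each event:
  event#1 t=0s outcome=F: state=CLOSED
  event#2 t=2s outcome=F: state=CLOSED
  event#3 t=4s outcome=F: state=CLOSED
  event#4 t=7s outcome=S: state=CLOSED
  event#5 t=8s outcome=S: state=CLOSED
  event#6 t=9s outcome=F: state=CLOSED
  event#7 t=12s outcome=S: state=CLOSED
  event#8 t=14s outcome=F: state=CLOSED
  event#9 t=17s outcome=S: state=CLOSED
  event#10 t=20s outcome=F: state=CLOSED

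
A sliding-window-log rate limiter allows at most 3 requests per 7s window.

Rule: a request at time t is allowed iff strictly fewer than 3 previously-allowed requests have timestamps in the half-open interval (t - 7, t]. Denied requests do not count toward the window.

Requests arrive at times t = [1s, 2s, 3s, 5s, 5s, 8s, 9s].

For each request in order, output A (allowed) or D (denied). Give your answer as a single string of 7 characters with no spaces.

Answer: AAADDAA

Derivation:
Tracking allowed requests in the window:
  req#1 t=1s: ALLOW
  req#2 t=2s: ALLOW
  req#3 t=3s: ALLOW
  req#4 t=5s: DENY
  req#5 t=5s: DENY
  req#6 t=8s: ALLOW
  req#7 t=9s: ALLOW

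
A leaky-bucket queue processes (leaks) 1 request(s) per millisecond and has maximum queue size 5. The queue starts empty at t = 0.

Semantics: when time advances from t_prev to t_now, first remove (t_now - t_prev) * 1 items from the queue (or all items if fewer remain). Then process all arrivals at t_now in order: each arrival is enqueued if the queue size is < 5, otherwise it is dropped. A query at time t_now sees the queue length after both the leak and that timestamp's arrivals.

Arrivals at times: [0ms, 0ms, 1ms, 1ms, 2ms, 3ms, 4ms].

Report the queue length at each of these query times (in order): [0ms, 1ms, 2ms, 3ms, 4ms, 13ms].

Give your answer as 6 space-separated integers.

Answer: 2 3 3 3 3 0

Derivation:
Queue lengths at query times:
  query t=0ms: backlog = 2
  query t=1ms: backlog = 3
  query t=2ms: backlog = 3
  query t=3ms: backlog = 3
  query t=4ms: backlog = 3
  query t=13ms: backlog = 0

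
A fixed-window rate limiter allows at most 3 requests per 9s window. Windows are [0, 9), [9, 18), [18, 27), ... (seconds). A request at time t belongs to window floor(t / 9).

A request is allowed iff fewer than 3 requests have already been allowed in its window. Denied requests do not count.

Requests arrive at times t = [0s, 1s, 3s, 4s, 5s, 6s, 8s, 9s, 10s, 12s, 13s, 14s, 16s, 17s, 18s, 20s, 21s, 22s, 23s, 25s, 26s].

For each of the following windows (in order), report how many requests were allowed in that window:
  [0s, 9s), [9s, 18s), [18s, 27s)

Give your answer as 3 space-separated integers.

Answer: 3 3 3

Derivation:
Processing requests:
  req#1 t=0s (window 0): ALLOW
  req#2 t=1s (window 0): ALLOW
  req#3 t=3s (window 0): ALLOW
  req#4 t=4s (window 0): DENY
  req#5 t=5s (window 0): DENY
  req#6 t=6s (window 0): DENY
  req#7 t=8s (window 0): DENY
  req#8 t=9s (window 1): ALLOW
  req#9 t=10s (window 1): ALLOW
  req#10 t=12s (window 1): ALLOW
  req#11 t=13s (window 1): DENY
  req#12 t=14s (window 1): DENY
  req#13 t=16s (window 1): DENY
  req#14 t=17s (window 1): DENY
  req#15 t=18s (window 2): ALLOW
  req#16 t=20s (window 2): ALLOW
  req#17 t=21s (window 2): ALLOW
  req#18 t=22s (window 2): DENY
  req#19 t=23s (window 2): DENY
  req#20 t=25s (window 2): DENY
  req#21 t=26s (window 2): DENY

Allowed counts by window: 3 3 3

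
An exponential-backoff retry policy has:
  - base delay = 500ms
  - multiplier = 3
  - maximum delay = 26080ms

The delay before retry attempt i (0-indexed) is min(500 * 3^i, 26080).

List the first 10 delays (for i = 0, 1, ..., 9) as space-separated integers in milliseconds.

Computing each delay:
  i=0: min(500*3^0, 26080) = 500
  i=1: min(500*3^1, 26080) = 1500
  i=2: min(500*3^2, 26080) = 4500
  i=3: min(500*3^3, 26080) = 13500
  i=4: min(500*3^4, 26080) = 26080
  i=5: min(500*3^5, 26080) = 26080
  i=6: min(500*3^6, 26080) = 26080
  i=7: min(500*3^7, 26080) = 26080
  i=8: min(500*3^8, 26080) = 26080
  i=9: min(500*3^9, 26080) = 26080

Answer: 500 1500 4500 13500 26080 26080 26080 26080 26080 26080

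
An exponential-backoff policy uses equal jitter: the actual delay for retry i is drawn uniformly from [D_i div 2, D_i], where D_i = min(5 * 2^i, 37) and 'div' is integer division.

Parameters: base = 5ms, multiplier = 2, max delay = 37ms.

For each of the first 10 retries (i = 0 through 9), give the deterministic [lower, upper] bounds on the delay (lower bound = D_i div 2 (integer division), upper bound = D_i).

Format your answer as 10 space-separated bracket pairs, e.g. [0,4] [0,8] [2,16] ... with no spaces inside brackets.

Computing bounds per retry:
  i=0: D_i=min(5*2^0,37)=5, bounds=[2,5]
  i=1: D_i=min(5*2^1,37)=10, bounds=[5,10]
  i=2: D_i=min(5*2^2,37)=20, bounds=[10,20]
  i=3: D_i=min(5*2^3,37)=37, bounds=[18,37]
  i=4: D_i=min(5*2^4,37)=37, bounds=[18,37]
  i=5: D_i=min(5*2^5,37)=37, bounds=[18,37]
  i=6: D_i=min(5*2^6,37)=37, bounds=[18,37]
  i=7: D_i=min(5*2^7,37)=37, bounds=[18,37]
  i=8: D_i=min(5*2^8,37)=37, bounds=[18,37]
  i=9: D_i=min(5*2^9,37)=37, bounds=[18,37]

Answer: [2,5] [5,10] [10,20] [18,37] [18,37] [18,37] [18,37] [18,37] [18,37] [18,37]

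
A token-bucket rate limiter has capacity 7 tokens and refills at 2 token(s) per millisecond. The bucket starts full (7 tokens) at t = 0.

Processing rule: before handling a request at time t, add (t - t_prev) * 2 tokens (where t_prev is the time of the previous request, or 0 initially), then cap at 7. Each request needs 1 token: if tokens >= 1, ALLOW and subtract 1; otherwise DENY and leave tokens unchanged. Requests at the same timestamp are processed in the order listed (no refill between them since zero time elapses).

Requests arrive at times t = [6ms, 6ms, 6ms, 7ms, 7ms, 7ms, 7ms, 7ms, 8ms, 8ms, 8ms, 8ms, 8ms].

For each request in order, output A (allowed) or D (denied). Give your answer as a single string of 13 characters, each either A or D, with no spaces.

Answer: AAAAAAAAAAADD

Derivation:
Simulating step by step:
  req#1 t=6ms: ALLOW
  req#2 t=6ms: ALLOW
  req#3 t=6ms: ALLOW
  req#4 t=7ms: ALLOW
  req#5 t=7ms: ALLOW
  req#6 t=7ms: ALLOW
  req#7 t=7ms: ALLOW
  req#8 t=7ms: ALLOW
  req#9 t=8ms: ALLOW
  req#10 t=8ms: ALLOW
  req#11 t=8ms: ALLOW
  req#12 t=8ms: DENY
  req#13 t=8ms: DENY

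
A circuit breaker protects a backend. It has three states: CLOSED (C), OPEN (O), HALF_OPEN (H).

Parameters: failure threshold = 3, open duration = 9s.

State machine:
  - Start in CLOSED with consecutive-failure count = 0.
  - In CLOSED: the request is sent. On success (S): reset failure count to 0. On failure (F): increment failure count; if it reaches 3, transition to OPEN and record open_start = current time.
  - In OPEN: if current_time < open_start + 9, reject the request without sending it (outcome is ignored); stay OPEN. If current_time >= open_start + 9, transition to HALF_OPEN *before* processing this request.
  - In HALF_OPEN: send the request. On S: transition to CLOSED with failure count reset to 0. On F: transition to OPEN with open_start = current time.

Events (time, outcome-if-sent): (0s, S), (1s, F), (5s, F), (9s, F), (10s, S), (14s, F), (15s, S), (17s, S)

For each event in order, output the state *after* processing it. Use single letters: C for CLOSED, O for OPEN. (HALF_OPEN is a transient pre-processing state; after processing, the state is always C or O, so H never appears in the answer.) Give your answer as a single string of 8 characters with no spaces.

State after each event:
  event#1 t=0s outcome=S: state=CLOSED
  event#2 t=1s outcome=F: state=CLOSED
  event#3 t=5s outcome=F: state=CLOSED
  event#4 t=9s outcome=F: state=OPEN
  event#5 t=10s outcome=S: state=OPEN
  event#6 t=14s outcome=F: state=OPEN
  event#7 t=15s outcome=S: state=OPEN
  event#8 t=17s outcome=S: state=OPEN

Answer: CCCOOOOO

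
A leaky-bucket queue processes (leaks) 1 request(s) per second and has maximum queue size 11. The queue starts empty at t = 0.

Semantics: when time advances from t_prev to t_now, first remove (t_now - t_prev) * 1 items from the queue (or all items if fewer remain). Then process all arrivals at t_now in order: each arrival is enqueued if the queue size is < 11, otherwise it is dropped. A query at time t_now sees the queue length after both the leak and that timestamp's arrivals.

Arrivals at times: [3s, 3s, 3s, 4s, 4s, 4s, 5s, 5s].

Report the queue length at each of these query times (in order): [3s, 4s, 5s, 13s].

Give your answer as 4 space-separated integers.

Queue lengths at query times:
  query t=3s: backlog = 3
  query t=4s: backlog = 5
  query t=5s: backlog = 6
  query t=13s: backlog = 0

Answer: 3 5 6 0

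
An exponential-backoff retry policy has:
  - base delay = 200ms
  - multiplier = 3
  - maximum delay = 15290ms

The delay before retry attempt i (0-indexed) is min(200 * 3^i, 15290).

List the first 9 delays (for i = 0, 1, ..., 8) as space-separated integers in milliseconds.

Answer: 200 600 1800 5400 15290 15290 15290 15290 15290

Derivation:
Computing each delay:
  i=0: min(200*3^0, 15290) = 200
  i=1: min(200*3^1, 15290) = 600
  i=2: min(200*3^2, 15290) = 1800
  i=3: min(200*3^3, 15290) = 5400
  i=4: min(200*3^4, 15290) = 15290
  i=5: min(200*3^5, 15290) = 15290
  i=6: min(200*3^6, 15290) = 15290
  i=7: min(200*3^7, 15290) = 15290
  i=8: min(200*3^8, 15290) = 15290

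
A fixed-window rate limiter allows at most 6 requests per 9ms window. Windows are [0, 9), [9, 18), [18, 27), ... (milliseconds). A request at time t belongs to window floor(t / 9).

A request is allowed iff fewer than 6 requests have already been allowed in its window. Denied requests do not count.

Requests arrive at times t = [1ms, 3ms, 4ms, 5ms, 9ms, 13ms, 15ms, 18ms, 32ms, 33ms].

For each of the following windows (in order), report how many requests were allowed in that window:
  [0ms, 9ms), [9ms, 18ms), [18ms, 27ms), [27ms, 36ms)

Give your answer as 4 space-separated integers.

Answer: 4 3 1 2

Derivation:
Processing requests:
  req#1 t=1ms (window 0): ALLOW
  req#2 t=3ms (window 0): ALLOW
  req#3 t=4ms (window 0): ALLOW
  req#4 t=5ms (window 0): ALLOW
  req#5 t=9ms (window 1): ALLOW
  req#6 t=13ms (window 1): ALLOW
  req#7 t=15ms (window 1): ALLOW
  req#8 t=18ms (window 2): ALLOW
  req#9 t=32ms (window 3): ALLOW
  req#10 t=33ms (window 3): ALLOW

Allowed counts by window: 4 3 1 2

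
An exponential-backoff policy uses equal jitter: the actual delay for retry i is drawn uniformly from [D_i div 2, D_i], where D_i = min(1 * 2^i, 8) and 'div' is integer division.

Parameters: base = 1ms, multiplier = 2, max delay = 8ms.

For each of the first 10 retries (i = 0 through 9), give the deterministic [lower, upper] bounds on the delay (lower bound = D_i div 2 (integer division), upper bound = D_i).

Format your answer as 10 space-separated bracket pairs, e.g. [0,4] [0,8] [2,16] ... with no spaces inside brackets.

Answer: [0,1] [1,2] [2,4] [4,8] [4,8] [4,8] [4,8] [4,8] [4,8] [4,8]

Derivation:
Computing bounds per retry:
  i=0: D_i=min(1*2^0,8)=1, bounds=[0,1]
  i=1: D_i=min(1*2^1,8)=2, bounds=[1,2]
  i=2: D_i=min(1*2^2,8)=4, bounds=[2,4]
  i=3: D_i=min(1*2^3,8)=8, bounds=[4,8]
  i=4: D_i=min(1*2^4,8)=8, bounds=[4,8]
  i=5: D_i=min(1*2^5,8)=8, bounds=[4,8]
  i=6: D_i=min(1*2^6,8)=8, bounds=[4,8]
  i=7: D_i=min(1*2^7,8)=8, bounds=[4,8]
  i=8: D_i=min(1*2^8,8)=8, bounds=[4,8]
  i=9: D_i=min(1*2^9,8)=8, bounds=[4,8]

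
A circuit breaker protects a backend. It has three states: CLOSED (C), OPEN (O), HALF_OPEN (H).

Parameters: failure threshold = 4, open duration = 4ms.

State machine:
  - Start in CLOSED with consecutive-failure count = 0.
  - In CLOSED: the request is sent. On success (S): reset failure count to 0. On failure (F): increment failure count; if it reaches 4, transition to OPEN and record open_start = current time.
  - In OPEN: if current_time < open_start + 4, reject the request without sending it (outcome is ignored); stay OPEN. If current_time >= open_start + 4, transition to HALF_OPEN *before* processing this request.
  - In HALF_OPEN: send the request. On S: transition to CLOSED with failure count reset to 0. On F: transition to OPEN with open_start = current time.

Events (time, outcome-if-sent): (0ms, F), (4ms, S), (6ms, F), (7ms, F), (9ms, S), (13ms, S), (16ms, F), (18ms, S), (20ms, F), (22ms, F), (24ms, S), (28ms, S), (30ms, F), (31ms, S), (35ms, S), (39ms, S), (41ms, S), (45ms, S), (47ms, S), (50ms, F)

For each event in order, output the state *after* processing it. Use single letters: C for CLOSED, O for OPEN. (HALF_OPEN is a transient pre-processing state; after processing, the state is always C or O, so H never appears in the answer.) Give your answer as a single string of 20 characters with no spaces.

State after each event:
  event#1 t=0ms outcome=F: state=CLOSED
  event#2 t=4ms outcome=S: state=CLOSED
  event#3 t=6ms outcome=F: state=CLOSED
  event#4 t=7ms outcome=F: state=CLOSED
  event#5 t=9ms outcome=S: state=CLOSED
  event#6 t=13ms outcome=S: state=CLOSED
  event#7 t=16ms outcome=F: state=CLOSED
  event#8 t=18ms outcome=S: state=CLOSED
  event#9 t=20ms outcome=F: state=CLOSED
  event#10 t=22ms outcome=F: state=CLOSED
  event#11 t=24ms outcome=S: state=CLOSED
  event#12 t=28ms outcome=S: state=CLOSED
  event#13 t=30ms outcome=F: state=CLOSED
  event#14 t=31ms outcome=S: state=CLOSED
  event#15 t=35ms outcome=S: state=CLOSED
  event#16 t=39ms outcome=S: state=CLOSED
  event#17 t=41ms outcome=S: state=CLOSED
  event#18 t=45ms outcome=S: state=CLOSED
  event#19 t=47ms outcome=S: state=CLOSED
  event#20 t=50ms outcome=F: state=CLOSED

Answer: CCCCCCCCCCCCCCCCCCCC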